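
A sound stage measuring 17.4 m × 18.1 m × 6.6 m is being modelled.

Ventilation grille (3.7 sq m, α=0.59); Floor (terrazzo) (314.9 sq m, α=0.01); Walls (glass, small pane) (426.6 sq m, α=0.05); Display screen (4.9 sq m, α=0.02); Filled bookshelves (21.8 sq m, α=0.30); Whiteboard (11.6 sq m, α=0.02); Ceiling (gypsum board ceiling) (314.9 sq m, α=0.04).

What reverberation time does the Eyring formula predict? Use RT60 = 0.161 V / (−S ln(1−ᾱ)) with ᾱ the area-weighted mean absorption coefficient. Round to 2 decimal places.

S = Σ Sᵢ = 1098.4 sq m.
Σ(Sᵢαᵢ) = 3.7×0.59 + 314.9×0.01 + 426.6×0.05 + 4.9×0.02 + 21.8×0.30 + 11.6×0.02 + 314.9×0.04 = 46.128.
Mean coefficient ᾱ = A/S = 0.0420.
Eyring denominator: −S ln(1−ᾱ) = 47.130.
V = 17.4 × 18.1 × 6.6 = 2078.604 m³.
RT60 = 0.161 × 2078.604 / 47.130 = 7.10 s.

7.10 sec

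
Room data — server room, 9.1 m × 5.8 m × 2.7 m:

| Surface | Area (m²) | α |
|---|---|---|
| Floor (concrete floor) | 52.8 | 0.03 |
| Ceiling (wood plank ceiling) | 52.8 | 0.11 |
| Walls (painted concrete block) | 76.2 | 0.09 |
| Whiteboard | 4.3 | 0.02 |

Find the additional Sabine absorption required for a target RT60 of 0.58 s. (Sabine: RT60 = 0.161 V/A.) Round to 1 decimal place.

25.2 sabins

Equivalent absorption area: A₁ = 52.8*0.03 + 52.8*0.11 + 76.2*0.09 + 4.3*0.02 = 14.336 m².
Target A₂ = 0.161·142.506/0.58 = 39.558 sabins (V = 142.506 m³).
Shortfall: 39.558 − 14.336 = 25.2 sabins.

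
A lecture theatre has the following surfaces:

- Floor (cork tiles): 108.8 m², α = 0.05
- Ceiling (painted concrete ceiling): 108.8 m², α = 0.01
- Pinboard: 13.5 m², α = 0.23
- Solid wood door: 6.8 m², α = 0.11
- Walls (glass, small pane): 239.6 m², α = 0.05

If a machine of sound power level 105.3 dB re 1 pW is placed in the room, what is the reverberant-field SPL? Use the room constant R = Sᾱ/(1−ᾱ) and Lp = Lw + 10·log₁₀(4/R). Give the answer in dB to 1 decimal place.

A = 22.361 sabins; S = 477.5 m².
ᾱ = 0.0468, so room constant R = A/(1−ᾱ) = 23.459 m².
Lp = Lw + 10 log₁₀(4/R) = 105.3 -7.68 = 97.6 dB.

97.6 dB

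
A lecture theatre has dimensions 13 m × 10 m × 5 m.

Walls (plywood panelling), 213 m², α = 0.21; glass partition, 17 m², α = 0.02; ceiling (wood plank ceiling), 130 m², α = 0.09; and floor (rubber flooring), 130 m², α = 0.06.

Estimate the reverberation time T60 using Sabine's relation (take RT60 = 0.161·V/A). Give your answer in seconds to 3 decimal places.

Total absorption A = 213*0.21 + 17*0.02 + 130*0.09 + 130*0.06
  = 44.730 + 0.340 + 11.700 + 7.800 = 64.570 m² sabins.
Volume V = 13 × 10 × 5 = 650 m³.
RT60 = 0.161 · V / A = 0.161 × 650 / 64.570 = 1.621 s.

1.621 seconds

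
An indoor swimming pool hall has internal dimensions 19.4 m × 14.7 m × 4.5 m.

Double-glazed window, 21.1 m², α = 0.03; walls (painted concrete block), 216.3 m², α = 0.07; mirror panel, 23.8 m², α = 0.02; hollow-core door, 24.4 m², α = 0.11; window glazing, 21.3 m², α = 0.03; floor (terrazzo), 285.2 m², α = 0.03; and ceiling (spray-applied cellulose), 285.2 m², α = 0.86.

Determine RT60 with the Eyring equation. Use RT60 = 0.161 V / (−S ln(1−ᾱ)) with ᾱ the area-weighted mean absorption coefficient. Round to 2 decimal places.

S = Σ Sᵢ = 877.3 m².
Absorption A = 21.1×0.03 + 216.3×0.07 + 23.8×0.02 + 24.4×0.11 + 21.3×0.03 + 285.2×0.03 + 285.2×0.86 = 273.401 sabins.
ᾱ = 273.401 / 877.3 = 0.3116.
−S·ln(1−ᾱ) = −877.3 × ln(1 − 0.3116) = 327.571.
V = 19.4 × 14.7 × 4.5 = 1283.31 m³.
RT60 = 0.161 × 1283.31 / 327.571 = 0.63 s.

0.63 sec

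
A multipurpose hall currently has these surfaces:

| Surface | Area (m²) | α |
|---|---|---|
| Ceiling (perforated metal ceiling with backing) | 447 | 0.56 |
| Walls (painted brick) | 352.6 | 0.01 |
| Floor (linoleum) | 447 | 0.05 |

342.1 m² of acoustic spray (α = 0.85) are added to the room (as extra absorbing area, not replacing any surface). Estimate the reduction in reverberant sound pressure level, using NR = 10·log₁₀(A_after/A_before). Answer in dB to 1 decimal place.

Equivalent absorption area: A_before = 447*0.56 + 352.6*0.01 + 447*0.05 = 276.196 m².
Treatment contributes 342.1·0.85 = 290.785 sabins.
A_after = 276.196 + 290.785 = 566.981 sabins.
NR = 10·log₁₀(566.981/276.196) = 3.1 dB.

3.1 dB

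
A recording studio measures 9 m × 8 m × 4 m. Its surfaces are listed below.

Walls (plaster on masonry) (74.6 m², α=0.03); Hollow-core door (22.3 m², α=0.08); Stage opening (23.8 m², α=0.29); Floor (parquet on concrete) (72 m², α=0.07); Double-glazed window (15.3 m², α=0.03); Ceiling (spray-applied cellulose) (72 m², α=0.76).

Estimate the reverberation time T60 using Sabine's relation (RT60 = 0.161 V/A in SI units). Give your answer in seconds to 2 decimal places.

0.65 seconds

A = Σ Sᵢαᵢ = 74.6*0.03 + 22.3*0.08 + 23.8*0.29 + 72*0.07 + 15.3*0.03 + 72*0.76 = 71.143 sabins.
Room volume: 288 m³.
Sabine: RT60 = 0.161 × 288 / 71.143 = 0.65 s.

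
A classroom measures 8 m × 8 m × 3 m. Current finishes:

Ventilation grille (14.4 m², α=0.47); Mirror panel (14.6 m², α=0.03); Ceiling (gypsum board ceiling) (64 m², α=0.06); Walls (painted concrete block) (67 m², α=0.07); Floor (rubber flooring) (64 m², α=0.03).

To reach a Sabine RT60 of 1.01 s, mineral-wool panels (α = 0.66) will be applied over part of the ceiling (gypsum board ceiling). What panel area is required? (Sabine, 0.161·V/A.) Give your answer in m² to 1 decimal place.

Summing Sᵢαᵢ: 6.768 + 0.438 + 3.840 + 4.690 + 1.920 → A₁ = 17.656 sabins.
Required A₂ = 0.161·192/1.01 = 30.606 sabins.
ΔA needed = 30.606 − 17.656 = 12.950 sabins.
Net gain per m²: Δα = 0.66 − 0.06 = 0.60.
Panel area = 12.950 / 0.60 = 21.6 m².

21.6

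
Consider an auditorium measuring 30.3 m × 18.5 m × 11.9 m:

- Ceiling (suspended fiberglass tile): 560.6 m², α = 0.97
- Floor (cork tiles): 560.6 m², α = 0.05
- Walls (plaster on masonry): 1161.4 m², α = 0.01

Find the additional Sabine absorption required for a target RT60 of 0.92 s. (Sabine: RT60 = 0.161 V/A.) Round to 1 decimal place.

583.9 sabins

A₁ = Σ Sᵢαᵢ = 560.6·0.97 + 560.6·0.05 + 1161.4·0.01 = 583.426 sabins.
Target A₂ = 0.161·6670.545/0.92 = 1167.345 sabins (V = 6670.545 m³).
Shortfall: 1167.345 − 583.426 = 583.9 sabins.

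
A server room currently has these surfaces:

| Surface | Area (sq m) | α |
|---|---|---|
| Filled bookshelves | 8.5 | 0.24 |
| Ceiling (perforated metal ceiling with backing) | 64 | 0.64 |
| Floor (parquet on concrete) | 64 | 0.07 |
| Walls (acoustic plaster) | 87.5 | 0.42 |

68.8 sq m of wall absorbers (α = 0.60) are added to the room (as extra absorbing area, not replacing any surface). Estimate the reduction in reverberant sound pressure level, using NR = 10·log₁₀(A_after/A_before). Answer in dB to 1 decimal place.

Total absorption A_before = 8.5·0.24 + 64·0.64 + 64·0.07 + 87.5·0.42
  = 2.040 + 40.960 + 4.480 + 36.750 = 84.230 sq m sabins.
Added absorption = 68.8 × 0.60 = 41.280 sabins.
New total A_after = 125.510 sabins.
NR = 10·log₁₀(125.510/84.230) = 1.7 dB.

1.7 dB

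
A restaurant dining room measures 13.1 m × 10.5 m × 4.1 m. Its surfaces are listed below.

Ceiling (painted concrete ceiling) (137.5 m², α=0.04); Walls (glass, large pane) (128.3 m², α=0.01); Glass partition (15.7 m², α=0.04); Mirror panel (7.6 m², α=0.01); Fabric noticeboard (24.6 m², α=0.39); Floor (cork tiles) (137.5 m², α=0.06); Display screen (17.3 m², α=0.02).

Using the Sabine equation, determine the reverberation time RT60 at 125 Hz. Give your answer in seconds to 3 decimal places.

Total absorption A = 137.5×0.04 + 128.3×0.01 + 15.7×0.04 + 7.6×0.01 + 24.6×0.39 + 137.5×0.06 + 17.3×0.02
  = 5.500 + 1.283 + 0.628 + 0.076 + 9.594 + 8.250 + 0.346 = 25.677 m² sabins.
Volume V = 13.1 × 10.5 × 4.1 = 563.955 m³.
Sabine: RT60 = 0.161 × 563.955 / 25.677 = 3.536 s.

3.536 seconds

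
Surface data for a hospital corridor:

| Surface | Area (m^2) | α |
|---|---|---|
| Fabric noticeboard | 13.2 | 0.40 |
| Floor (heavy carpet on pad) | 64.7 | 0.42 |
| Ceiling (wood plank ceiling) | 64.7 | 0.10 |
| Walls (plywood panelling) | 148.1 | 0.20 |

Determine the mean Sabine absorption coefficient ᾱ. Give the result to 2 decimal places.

0.24

Total surface area S = 290.7 m^2.
Σ(Sᵢαᵢ) = 13.2*0.40 + 64.7*0.42 + 64.7*0.10 + 148.1*0.20 = 68.544.
ᾱ = A/S = 0.24.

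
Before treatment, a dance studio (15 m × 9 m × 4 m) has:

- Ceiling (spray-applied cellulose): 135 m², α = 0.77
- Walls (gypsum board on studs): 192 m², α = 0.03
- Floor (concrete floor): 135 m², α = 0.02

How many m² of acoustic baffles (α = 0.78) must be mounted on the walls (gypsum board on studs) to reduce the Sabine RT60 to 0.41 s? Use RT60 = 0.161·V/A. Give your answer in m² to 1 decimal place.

A₁ = Σ Sᵢαᵢ = 135×0.77 + 192×0.03 + 135×0.02 = 112.410 sabins.
Required A₂ = 0.161·540/0.41 = 212.049 sabins.
Absorption to add: 212.049 − 112.410 = 99.639 sabins.
Net gain per m²: Δα = 0.78 − 0.03 = 0.75.
Area = ΔA/Δα = 99.639/0.75 = 132.9 m².

132.9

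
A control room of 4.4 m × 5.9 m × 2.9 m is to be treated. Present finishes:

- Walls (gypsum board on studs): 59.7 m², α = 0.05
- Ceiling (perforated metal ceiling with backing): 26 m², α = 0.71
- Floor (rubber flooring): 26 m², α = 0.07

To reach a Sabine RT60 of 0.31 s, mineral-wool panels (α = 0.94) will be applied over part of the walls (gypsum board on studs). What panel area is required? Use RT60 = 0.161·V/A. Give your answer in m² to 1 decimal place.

Equivalent absorption area: A₁ = 59.7×0.05 + 26×0.71 + 26×0.07 = 23.265 m².
Required A₂ = 0.161·75.284/0.31 = 39.099 sabins.
ΔA needed = 39.099 − 23.265 = 15.834 sabins.
Net gain per m²: Δα = 0.94 − 0.05 = 0.89.
Area = ΔA/Δα = 15.834/0.89 = 17.8 m².

17.8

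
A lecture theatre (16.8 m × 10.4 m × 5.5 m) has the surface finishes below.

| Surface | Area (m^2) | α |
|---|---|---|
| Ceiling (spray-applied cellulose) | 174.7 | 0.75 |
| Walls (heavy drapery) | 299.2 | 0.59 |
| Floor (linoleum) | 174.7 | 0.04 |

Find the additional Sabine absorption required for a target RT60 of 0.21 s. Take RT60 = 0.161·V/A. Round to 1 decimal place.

Equivalent absorption area: A₁ = 174.7*0.75 + 299.2*0.59 + 174.7*0.04 = 314.541 m^2.
Target A₂ = 0.161·960.96/0.21 = 736.736 sabins (V = 960.96 m³).
ΔA = A₂ − A₁ = 736.736 − 314.541 = 422.2 sabins.

422.2 sabins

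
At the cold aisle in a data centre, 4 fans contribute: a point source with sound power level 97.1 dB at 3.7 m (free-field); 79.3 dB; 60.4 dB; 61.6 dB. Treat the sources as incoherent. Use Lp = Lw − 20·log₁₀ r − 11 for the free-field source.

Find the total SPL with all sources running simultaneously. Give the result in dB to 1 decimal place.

80.7 dB

Source at 3.7 m: Lp = 97.1 − 20·log₁₀(3.7) − 11 = 74.7 dB.
Converting to relative power and adding: 10^(74.7/10) + 10^(79.3/10) + 10^(60.4/10) + 10^(61.6/10) = 1.172e+08.
L_total = 10·log₁₀(1.172e+08) = 80.7 dB.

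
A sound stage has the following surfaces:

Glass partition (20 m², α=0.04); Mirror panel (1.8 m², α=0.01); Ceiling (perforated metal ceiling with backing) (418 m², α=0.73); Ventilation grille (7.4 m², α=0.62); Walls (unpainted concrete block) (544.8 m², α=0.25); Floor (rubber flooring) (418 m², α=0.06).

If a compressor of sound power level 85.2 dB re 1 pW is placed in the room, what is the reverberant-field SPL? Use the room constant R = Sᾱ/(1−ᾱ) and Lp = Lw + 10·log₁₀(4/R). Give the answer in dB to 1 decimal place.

62.7 dB

A = 471.826 sabins; S = 1410.0 m².
ᾱ = 0.3346, so room constant R = A/(1−ᾱ) = 709.086 m².
Lp = 85.2 + 10·log₁₀(4/709.086) = 85.2 + (-22.49) = 62.7 dB.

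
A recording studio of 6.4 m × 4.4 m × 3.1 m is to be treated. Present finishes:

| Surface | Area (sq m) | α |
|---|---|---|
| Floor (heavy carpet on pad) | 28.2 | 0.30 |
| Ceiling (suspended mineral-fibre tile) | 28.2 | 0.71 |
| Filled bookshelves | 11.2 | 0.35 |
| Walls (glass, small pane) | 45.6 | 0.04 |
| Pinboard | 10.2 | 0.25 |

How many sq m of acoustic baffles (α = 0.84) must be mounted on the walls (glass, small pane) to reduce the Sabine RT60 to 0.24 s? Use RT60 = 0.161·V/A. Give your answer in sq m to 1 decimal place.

27.2

Equivalent absorption area: A₁ = 28.2*0.30 + 28.2*0.71 + 11.2*0.35 + 45.6*0.04 + 10.2*0.25 = 36.776 sq m.
V = 87.296 m³. Target absorption A₂ = 0.161 × 87.296 / 0.24 = 58.561 sabins.
ΔA needed = 58.561 − 36.776 = 21.785 sabins.
Net gain per sq m: Δα = 0.84 − 0.04 = 0.80.
Panel area = 21.785 / 0.80 = 27.2 sq m.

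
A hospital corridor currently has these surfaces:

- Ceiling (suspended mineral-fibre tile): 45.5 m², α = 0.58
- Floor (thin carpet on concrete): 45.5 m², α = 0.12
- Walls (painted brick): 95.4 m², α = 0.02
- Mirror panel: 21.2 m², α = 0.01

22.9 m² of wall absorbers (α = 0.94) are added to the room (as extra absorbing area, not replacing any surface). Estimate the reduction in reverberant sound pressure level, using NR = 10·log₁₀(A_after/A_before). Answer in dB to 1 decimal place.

2.1 dB

Total absorption A_before = 45.5×0.58 + 45.5×0.12 + 95.4×0.02 + 21.2×0.01
  = 26.390 + 5.460 + 1.908 + 0.212 = 33.970 m² sabins.
Added absorption = 22.9 × 0.94 = 21.526 sabins.
New total A_after = 55.496 sabins.
NR = 10·log₁₀(55.496/33.970) = 2.1 dB.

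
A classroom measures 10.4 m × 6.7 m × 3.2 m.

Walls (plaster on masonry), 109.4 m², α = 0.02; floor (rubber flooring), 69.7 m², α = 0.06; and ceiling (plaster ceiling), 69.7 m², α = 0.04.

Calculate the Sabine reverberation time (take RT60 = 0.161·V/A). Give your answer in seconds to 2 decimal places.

A = Σ Sᵢαᵢ = 109.4·0.02 + 69.7·0.06 + 69.7·0.04 = 9.158 sabins.
V = 10.4·6.7·3.2 = 222.976 m³.
T = 0.161 V/A = 0.161·222.976/9.158 = 3.92 s.

3.92 s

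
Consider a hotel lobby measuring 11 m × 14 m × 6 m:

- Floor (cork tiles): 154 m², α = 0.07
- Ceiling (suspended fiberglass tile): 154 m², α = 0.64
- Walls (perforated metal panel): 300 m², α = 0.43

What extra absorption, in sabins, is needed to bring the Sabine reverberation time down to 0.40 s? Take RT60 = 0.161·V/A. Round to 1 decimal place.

A₁ = Σ Sᵢαᵢ = 154*0.07 + 154*0.64 + 300*0.43 = 238.340 sabins.
Target A₂ = 0.161·924/0.40 = 371.910 sabins (V = 924 m³).
Additional absorption ΔA = 371.910 − 238.340 = 133.6 sabins.

133.6 sabins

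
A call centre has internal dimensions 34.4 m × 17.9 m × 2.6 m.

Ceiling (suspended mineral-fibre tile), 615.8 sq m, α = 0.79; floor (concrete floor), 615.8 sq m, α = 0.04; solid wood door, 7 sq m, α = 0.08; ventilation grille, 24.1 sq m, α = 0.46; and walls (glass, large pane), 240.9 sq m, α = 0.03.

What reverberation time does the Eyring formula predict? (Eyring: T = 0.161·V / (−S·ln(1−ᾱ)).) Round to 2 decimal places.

0.39 s

S = Σ Sᵢ = 1503.6 sq m.
Σ(Sᵢαᵢ) = 615.8×0.79 + 615.8×0.04 + 7×0.08 + 24.1×0.46 + 240.9×0.03 = 529.987.
Mean coefficient ᾱ = A/S = 0.3525.
Eyring denominator: −S ln(1−ᾱ) = 653.519.
V = 34.4 × 17.9 × 2.6 = 1600.976 m³.
T = 0.161·V/[−S·ln(1−ᾱ)] = 0.161·1600.976/653.519 = 0.39 s.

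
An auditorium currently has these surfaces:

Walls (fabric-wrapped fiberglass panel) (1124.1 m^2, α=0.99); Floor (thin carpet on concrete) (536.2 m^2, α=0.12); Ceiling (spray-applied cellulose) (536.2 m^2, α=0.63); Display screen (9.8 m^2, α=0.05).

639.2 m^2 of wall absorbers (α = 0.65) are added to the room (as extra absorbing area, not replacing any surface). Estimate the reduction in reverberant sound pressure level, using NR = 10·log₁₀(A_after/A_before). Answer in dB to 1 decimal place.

1.1 dB

A_before = Σ Sᵢαᵢ = 1124.1×0.99 + 536.2×0.12 + 536.2×0.63 + 9.8×0.05 = 1515.499 sabins.
Treatment contributes 639.2·0.65 = 415.480 sabins.
A_after = 1515.499 + 415.480 = 1930.979 sabins.
Reduction = 10 log₁₀(A_after/A_before) = 10 log₁₀(1.2742) = 1.1 dB.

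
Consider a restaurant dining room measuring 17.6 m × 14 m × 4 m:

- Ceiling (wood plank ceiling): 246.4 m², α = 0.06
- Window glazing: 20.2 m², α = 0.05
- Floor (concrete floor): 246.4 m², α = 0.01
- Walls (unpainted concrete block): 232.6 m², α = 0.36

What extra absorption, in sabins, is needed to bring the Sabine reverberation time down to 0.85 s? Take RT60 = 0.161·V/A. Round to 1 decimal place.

Summing Sᵢαᵢ: 14.784 + 1.010 + 2.464 + 83.736 → A₁ = 101.994 sabins.
Target A₂ = 0.161·985.6/0.85 = 186.684 sabins (V = 985.6 m³).
ΔA = A₂ − A₁ = 186.684 − 101.994 = 84.7 sabins.

84.7 sabins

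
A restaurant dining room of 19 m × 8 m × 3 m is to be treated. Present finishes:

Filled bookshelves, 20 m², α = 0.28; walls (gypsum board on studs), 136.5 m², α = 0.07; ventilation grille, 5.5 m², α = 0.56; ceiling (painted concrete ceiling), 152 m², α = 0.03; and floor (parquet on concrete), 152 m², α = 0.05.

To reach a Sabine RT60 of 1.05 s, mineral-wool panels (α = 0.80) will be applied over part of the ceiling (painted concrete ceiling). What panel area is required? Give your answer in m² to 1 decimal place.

Summing Sᵢαᵢ: 5.600 + 9.555 + 3.080 + 4.560 + 7.600 → A₁ = 30.395 sabins.
Required A₂ = 0.161·456/1.05 = 69.920 sabins.
ΔA needed = 69.920 − 30.395 = 39.525 sabins.
Each m² of panel replacing the ceiling (painted concrete ceiling) adds (0.80 − 0.03) = 0.77 sabins.
Area = ΔA/Δα = 39.525/0.77 = 51.3 m².

51.3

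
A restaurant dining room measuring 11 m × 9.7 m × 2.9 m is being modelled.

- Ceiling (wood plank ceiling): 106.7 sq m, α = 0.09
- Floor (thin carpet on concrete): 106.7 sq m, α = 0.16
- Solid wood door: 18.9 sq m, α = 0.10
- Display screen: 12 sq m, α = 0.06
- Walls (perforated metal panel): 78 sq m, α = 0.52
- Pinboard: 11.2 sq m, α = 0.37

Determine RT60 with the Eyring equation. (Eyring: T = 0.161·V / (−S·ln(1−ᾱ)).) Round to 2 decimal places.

0.60 s

Total surface area S = 106.7 + 106.7 + 18.9 + 12 + 78 + 11.2 = 333.5 sq m.
Absorption A = 106.7·0.09 + 106.7·0.16 + 18.9·0.10 + 12·0.06 + 78·0.52 + 11.2·0.37 = 73.989 sabins.
Mean coefficient ᾱ = A/S = 0.2219.
−S·ln(1−ᾱ) = −333.5 × ln(1 − 0.2219) = 83.675.
V = 11 × 9.7 × 2.9 = 309.43 m³.
T = 0.161·V/[−S·ln(1−ᾱ)] = 0.161·309.43/83.675 = 0.60 s.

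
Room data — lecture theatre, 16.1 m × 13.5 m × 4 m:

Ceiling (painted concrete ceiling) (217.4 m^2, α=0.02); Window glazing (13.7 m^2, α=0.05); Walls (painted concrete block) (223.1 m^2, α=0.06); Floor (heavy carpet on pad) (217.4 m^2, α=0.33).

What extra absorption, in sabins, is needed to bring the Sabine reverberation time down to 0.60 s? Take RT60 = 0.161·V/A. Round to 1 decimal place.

143.1 sabins

A₁ = Σ Sᵢαᵢ = 217.4×0.02 + 13.7×0.05 + 223.1×0.06 + 217.4×0.33 = 90.161 sabins.
For T = 0.60 s, need A₂ = 0.161·V/T = 0.161·869.4/0.60 = 233.289 sabins.
Shortfall: 233.289 − 90.161 = 143.1 sabins.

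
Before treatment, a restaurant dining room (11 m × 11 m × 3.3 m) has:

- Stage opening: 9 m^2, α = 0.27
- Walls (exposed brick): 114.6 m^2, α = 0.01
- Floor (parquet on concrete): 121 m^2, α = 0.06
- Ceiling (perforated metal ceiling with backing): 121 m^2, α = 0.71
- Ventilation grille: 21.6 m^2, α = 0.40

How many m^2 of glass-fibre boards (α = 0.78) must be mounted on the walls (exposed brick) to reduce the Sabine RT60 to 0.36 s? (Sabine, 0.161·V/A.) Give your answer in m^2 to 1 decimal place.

Summing Sᵢαᵢ: 2.430 + 1.146 + 7.260 + 85.910 + 8.640 → A₁ = 105.386 sabins.
V = 399.3 m³. Target absorption A₂ = 0.161 × 399.3 / 0.36 = 178.576 sabins.
ΔA needed = 178.576 − 105.386 = 73.190 sabins.
Each m^2 of panel replacing the walls (exposed brick) adds (0.78 − 0.01) = 0.77 sabins.
Panel area = 73.190 / 0.77 = 95.1 m^2.

95.1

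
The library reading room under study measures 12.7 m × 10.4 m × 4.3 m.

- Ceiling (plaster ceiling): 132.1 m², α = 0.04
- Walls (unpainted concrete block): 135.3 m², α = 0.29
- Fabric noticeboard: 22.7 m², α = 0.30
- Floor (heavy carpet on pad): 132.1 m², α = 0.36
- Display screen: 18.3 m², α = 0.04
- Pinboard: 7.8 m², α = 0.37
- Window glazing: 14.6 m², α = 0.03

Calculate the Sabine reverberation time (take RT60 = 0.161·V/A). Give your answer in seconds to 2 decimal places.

Total absorption A = 132.1*0.04 + 135.3*0.29 + 22.7*0.30 + 132.1*0.36 + 18.3*0.04 + 7.8*0.37 + 14.6*0.03
  = 5.284 + 39.237 + 6.810 + 47.556 + 0.732 + 2.886 + 0.438 = 102.943 m² sabins.
Room volume: 567.944 m³.
RT60 = 0.161 · V / A = 0.161 × 567.944 / 102.943 = 0.89 s.

0.89 s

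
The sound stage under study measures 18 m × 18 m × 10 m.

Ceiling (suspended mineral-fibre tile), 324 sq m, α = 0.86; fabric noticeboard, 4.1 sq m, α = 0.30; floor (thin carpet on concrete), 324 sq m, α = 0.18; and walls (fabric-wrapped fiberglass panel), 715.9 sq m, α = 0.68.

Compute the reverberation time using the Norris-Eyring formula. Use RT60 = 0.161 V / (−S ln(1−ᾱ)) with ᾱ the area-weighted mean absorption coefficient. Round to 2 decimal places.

0.41 sec

Total surface area S = 324 + 4.1 + 324 + 715.9 = 1368.0 sq m.
Σ(Sᵢαᵢ) = 324·0.86 + 4.1·0.30 + 324·0.18 + 715.9·0.68 = 825.002.
Mean coefficient ᾱ = A/S = 0.6031.
Eyring denominator: −S ln(1−ᾱ) = 1264.129.
V = 18 × 18 × 10 = 3240 m³.
T = 0.161·V/[−S·ln(1−ᾱ)] = 0.161·3240/1264.129 = 0.41 s.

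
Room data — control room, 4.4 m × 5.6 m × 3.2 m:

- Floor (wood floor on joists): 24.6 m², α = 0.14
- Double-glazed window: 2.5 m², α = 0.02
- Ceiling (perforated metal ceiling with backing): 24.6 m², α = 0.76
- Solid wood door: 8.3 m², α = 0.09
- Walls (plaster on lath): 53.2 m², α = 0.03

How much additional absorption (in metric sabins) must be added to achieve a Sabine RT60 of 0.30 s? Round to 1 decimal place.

Total absorption A₁ = 24.6·0.14 + 2.5·0.02 + 24.6·0.76 + 8.3·0.09 + 53.2·0.03
  = 3.444 + 0.050 + 18.696 + 0.747 + 1.596 = 24.533 m² sabins.
V = 78.848 m³. Required absorption A₂ = 0.161 × 78.848 / 0.30 = 42.315 sabins.
ΔA = A₂ − A₁ = 42.315 − 24.533 = 17.8 sabins.

17.8 sabins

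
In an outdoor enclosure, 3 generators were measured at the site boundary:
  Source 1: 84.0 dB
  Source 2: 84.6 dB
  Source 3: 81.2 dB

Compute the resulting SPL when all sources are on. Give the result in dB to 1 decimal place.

Converting to relative power and adding: 10^(84.0/10) + 10^(84.6/10) + 10^(81.2/10) = 6.714e+08.
Combined level = 10 log₁₀(6.714e+08) = 88.3 dB.

88.3 dB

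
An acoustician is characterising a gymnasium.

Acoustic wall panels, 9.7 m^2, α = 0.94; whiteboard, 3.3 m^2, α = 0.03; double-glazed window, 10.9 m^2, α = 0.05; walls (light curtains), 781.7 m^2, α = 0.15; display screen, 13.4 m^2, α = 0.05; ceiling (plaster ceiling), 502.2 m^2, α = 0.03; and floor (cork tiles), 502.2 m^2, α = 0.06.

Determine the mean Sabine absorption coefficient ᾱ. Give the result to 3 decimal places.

Total surface area S = 1823.4 m^2.
Weighted sum Σ Sα = 172.885.
ᾱ = A/S = 0.095.

0.095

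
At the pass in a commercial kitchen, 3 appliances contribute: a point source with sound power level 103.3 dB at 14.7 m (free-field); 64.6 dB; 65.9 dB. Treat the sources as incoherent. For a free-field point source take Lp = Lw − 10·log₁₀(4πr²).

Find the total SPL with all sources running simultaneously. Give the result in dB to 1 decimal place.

71.7 dB

Source at 14.7 m: Lp = 103.3 − 10·log₁₀(4π·14.7²) = 103.3 − 10·log₁₀(2715.467) = 69.0 dB.
Converting to relative power and adding: 10^(69.0/10) + 10^(64.6/10) + 10^(65.9/10) = 1.472e+07.
Combined level = 10 log₁₀(1.472e+07) = 71.7 dB.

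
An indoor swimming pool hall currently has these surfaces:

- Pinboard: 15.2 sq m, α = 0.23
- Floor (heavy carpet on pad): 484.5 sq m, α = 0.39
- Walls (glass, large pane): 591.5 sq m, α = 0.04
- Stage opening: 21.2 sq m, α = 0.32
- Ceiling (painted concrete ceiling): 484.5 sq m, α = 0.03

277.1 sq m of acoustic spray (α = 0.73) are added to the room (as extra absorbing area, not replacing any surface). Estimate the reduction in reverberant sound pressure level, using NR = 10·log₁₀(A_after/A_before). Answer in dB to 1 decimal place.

A_before = Σ Sᵢαᵢ = 15.2*0.23 + 484.5*0.39 + 591.5*0.04 + 21.2*0.32 + 484.5*0.03 = 237.430 sabins.
Added absorption = 277.1 × 0.73 = 202.283 sabins.
New total A_after = 439.713 sabins.
Reduction = 10 log₁₀(A_after/A_before) = 10 log₁₀(1.8520) = 2.7 dB.

2.7 dB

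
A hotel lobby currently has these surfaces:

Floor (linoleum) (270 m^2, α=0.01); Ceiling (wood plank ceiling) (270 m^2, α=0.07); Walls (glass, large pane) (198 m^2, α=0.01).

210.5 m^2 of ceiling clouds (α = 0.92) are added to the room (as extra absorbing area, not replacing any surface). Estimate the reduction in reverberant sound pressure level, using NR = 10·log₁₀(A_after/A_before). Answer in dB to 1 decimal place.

9.6 dB

A_before = Σ Sᵢαᵢ = 270·0.01 + 270·0.07 + 198·0.01 = 23.580 sabins.
Added absorption = 210.5 × 0.92 = 193.660 sabins.
A_after = 23.580 + 193.660 = 217.240 sabins.
Reduction = 10 log₁₀(A_after/A_before) = 10 log₁₀(9.2129) = 9.6 dB.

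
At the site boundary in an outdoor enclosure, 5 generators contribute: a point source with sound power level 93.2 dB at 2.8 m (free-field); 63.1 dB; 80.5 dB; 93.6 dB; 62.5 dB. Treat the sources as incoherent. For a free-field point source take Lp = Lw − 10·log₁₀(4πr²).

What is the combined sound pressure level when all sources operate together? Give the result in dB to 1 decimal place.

93.9 dB

Source at 2.8 m: Lp = 93.2 − 10·log₁₀(4π·2.8²) = 93.2 − 10·log₁₀(98.520) = 73.3 dB.
Σ 10^(Lᵢ/10) = 2.428e+09.
Combined level = 10 log₁₀(2.428e+09) = 93.9 dB.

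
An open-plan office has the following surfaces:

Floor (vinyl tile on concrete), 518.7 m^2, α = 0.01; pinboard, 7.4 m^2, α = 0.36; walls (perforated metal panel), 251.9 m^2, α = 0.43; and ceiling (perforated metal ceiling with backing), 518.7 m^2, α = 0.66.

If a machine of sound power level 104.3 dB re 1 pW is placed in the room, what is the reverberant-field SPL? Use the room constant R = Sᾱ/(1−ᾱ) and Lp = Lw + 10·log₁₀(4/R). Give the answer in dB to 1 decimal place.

81.8 dB

A = 458.510 sabins; S = 1296.7 m^2.
ᾱ = 458.510/1296.7 = 0.3536; R = Sᾱ/(1−ᾱ) = 458.510/(1−0.3536) = 709.329 m^2.
Lp = 104.3 + 10·log₁₀(4/709.329) = 104.3 + (-22.49) = 81.8 dB.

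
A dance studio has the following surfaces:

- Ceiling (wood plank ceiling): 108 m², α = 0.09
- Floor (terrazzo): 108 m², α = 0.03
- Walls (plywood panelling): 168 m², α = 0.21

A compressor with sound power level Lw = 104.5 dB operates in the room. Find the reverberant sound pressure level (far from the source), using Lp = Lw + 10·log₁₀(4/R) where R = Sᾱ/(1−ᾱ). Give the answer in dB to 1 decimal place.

93.1 dB

A = 48.240 sabins; S = 384.0 m².
ᾱ = 48.240/384.0 = 0.1256; R = Sᾱ/(1−ᾱ) = 48.240/(1−0.1256) = 55.169 m².
Lp = Lw + 10 log₁₀(4/R) = 104.5 -11.40 = 93.1 dB.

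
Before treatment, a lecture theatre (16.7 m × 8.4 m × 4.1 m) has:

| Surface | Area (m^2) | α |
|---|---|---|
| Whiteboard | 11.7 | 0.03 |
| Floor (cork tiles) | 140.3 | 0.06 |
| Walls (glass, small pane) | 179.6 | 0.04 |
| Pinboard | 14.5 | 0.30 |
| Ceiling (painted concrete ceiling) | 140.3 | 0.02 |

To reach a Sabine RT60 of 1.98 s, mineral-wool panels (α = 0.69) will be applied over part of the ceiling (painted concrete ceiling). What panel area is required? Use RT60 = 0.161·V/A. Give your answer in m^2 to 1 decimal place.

35.3

Total absorption A₁ = 11.7×0.03 + 140.3×0.06 + 179.6×0.04 + 14.5×0.30 + 140.3×0.02
  = 0.351 + 8.418 + 7.184 + 4.350 + 2.806 = 23.109 m^2 sabins.
V = 575.148 m³. Target absorption A₂ = 0.161 × 575.148 / 1.98 = 46.767 sabins.
Absorption to add: 46.767 − 23.109 = 23.658 sabins.
Net gain per m^2: Δα = 0.69 − 0.02 = 0.67.
Area = ΔA/Δα = 23.658/0.67 = 35.3 m^2.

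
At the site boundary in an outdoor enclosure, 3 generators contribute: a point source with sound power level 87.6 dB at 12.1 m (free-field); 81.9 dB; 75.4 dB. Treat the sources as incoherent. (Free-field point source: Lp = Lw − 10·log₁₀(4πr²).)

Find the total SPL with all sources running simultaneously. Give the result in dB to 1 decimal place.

82.8 dB

Source at 12.1 m: Lp = 87.6 − 10·log₁₀(4π·12.1²) = 87.6 − 10·log₁₀(1839.842) = 55.0 dB.
Σ 10^(Lᵢ/10) = 1.899e+08.
L_total = 10·log₁₀(1.899e+08) = 82.8 dB.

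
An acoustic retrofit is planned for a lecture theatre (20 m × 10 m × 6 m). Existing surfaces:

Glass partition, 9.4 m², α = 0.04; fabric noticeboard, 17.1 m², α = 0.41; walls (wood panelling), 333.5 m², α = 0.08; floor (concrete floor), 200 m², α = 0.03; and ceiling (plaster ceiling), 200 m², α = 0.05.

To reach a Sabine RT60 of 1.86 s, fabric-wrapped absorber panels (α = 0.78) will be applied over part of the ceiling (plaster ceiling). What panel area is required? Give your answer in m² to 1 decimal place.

73.7

Total absorption A₁ = 9.4*0.04 + 17.1*0.41 + 333.5*0.08 + 200*0.03 + 200*0.05
  = 0.376 + 7.011 + 26.680 + 6.000 + 10.000 = 50.067 m² sabins.
Required A₂ = 0.161·1200/1.86 = 103.871 sabins.
Absorption to add: 103.871 − 50.067 = 53.804 sabins.
Each m² of panel replacing the ceiling (plaster ceiling) adds (0.78 − 0.05) = 0.73 sabins.
Area = ΔA/Δα = 53.804/0.73 = 73.7 m².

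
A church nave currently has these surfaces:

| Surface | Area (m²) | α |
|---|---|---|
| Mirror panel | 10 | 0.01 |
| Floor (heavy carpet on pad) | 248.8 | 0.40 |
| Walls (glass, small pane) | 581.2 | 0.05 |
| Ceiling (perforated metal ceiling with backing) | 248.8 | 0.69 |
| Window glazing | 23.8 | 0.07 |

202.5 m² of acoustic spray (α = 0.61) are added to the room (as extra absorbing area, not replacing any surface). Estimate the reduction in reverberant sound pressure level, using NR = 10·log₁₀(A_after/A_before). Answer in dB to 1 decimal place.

Total absorption A_before = 10·0.01 + 248.8·0.40 + 581.2·0.05 + 248.8·0.69 + 23.8·0.07
  = 0.100 + 99.520 + 29.060 + 171.672 + 1.666 = 302.018 m² sabins.
Added absorption = 202.5 × 0.61 = 123.525 sabins.
New total A_after = 425.543 sabins.
Reduction = 10 log₁₀(A_after/A_before) = 10 log₁₀(1.4090) = 1.5 dB.

1.5 dB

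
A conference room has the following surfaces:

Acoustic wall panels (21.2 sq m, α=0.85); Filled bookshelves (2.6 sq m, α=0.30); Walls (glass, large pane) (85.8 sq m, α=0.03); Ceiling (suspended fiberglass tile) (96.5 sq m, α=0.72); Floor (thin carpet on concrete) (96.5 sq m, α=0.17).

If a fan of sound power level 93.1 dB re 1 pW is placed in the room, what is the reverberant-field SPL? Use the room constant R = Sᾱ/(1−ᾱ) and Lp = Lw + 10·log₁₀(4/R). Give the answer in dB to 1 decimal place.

76.9 dB

Σ(Sᵢαᵢ) = 21.2×0.85 + 2.6×0.30 + 85.8×0.03 + 96.5×0.72 + 96.5×0.17 = 107.259; total area S = 302.6 sq m.
ᾱ = 0.3545, so room constant R = A/(1−ᾱ) = 166.164 sq m.
Lp = 93.1 + 10·log₁₀(4/166.164) = 93.1 + (-16.18) = 76.9 dB.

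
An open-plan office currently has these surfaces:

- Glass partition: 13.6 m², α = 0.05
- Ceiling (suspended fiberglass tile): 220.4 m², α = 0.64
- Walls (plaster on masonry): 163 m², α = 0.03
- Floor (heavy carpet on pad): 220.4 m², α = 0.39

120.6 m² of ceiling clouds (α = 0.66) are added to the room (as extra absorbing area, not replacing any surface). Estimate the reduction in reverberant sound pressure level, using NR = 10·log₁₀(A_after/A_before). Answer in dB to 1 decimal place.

1.3 dB

Total absorption A_before = 13.6·0.05 + 220.4·0.64 + 163·0.03 + 220.4·0.39
  = 0.680 + 141.056 + 4.890 + 85.956 = 232.582 m² sabins.
Added absorption = 120.6 × 0.66 = 79.596 sabins.
New total A_after = 312.178 sabins.
Reduction = 10 log₁₀(A_after/A_before) = 10 log₁₀(1.3422) = 1.3 dB.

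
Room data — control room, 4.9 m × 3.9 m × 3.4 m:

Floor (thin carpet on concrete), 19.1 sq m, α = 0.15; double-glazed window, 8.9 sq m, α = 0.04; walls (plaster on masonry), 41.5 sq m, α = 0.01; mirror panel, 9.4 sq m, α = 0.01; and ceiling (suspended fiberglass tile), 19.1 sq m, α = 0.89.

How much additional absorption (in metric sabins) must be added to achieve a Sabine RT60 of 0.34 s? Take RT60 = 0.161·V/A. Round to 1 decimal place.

Summing Sᵢαᵢ: 2.865 + 0.356 + 0.415 + 0.094 + 16.999 → A₁ = 20.729 sabins.
For T = 0.34 s, need A₂ = 0.161·V/T = 0.161·64.974/0.34 = 30.767 sabins.
ΔA = A₂ − A₁ = 30.767 − 20.729 = 10.0 sabins.

10.0 sabins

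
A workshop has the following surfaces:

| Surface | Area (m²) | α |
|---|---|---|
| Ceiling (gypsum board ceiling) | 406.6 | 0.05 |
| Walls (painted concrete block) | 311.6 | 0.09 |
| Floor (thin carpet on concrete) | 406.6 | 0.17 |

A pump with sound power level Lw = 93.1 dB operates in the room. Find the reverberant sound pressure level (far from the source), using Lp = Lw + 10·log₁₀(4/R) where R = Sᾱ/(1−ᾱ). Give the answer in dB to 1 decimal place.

77.9 dB

Σ(Sᵢαᵢ) = 406.6·0.05 + 311.6·0.09 + 406.6·0.17 = 117.496; total area S = 1124.8 m².
ᾱ = 0.1045, so room constant R = A/(1−ᾱ) = 131.207 m².
Lp = Lw + 10 log₁₀(4/R) = 93.1 -15.16 = 77.9 dB.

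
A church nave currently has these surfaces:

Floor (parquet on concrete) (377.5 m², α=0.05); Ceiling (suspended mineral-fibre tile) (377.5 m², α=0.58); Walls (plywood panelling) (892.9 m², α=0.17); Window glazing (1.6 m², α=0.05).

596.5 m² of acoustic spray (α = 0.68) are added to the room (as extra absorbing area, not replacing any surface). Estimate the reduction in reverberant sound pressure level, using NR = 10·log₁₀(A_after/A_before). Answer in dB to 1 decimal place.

Equivalent absorption area: A_before = 377.5*0.05 + 377.5*0.58 + 892.9*0.17 + 1.6*0.05 = 389.698 m².
Treatment contributes 596.5·0.68 = 405.620 sabins.
New total A_after = 795.318 sabins.
NR = 10·log₁₀(795.318/389.698) = 3.1 dB.

3.1 dB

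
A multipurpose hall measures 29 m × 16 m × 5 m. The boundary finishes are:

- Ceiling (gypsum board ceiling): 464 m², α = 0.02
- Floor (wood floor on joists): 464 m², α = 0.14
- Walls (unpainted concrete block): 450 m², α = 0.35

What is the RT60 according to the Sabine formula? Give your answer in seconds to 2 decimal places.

1.61 seconds

Equivalent absorption area: A = 464*0.02 + 464*0.14 + 450*0.35 = 231.740 m².
Volume V = 29 × 16 × 5 = 2320 m³.
T = 0.161 V/A = 0.161·2320/231.740 = 1.61 s.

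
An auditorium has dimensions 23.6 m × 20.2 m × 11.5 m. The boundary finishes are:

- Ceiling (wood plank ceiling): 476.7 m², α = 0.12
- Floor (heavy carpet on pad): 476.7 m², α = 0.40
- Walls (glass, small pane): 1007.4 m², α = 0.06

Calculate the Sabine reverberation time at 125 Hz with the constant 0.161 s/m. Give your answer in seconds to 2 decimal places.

2.86 seconds

A = Σ Sᵢαᵢ = 476.7·0.12 + 476.7·0.40 + 1007.4·0.06 = 308.328 sabins.
Volume V = 23.6 × 20.2 × 11.5 = 5482.28 m³.
RT60 = 0.161 · V / A = 0.161 × 5482.28 / 308.328 = 2.86 s.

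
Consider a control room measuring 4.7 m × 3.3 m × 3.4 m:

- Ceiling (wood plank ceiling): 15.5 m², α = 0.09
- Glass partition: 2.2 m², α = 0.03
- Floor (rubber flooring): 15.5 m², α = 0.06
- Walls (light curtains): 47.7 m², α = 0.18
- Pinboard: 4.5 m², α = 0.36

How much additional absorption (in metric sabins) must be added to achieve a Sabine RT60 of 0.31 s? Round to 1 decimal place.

14.8 sabins

Summing Sᵢαᵢ: 1.395 + 0.066 + 0.930 + 8.586 + 1.620 → A₁ = 12.597 sabins.
Target A₂ = 0.161·52.734/0.31 = 27.388 sabins (V = 52.734 m³).
Shortfall: 27.388 − 12.597 = 14.8 sabins.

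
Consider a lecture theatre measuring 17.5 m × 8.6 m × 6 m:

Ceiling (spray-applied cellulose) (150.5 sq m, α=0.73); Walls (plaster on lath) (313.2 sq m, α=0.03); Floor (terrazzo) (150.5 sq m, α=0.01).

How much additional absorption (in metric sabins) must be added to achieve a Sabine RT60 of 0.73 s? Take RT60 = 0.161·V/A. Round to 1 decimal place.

Equivalent absorption area: A₁ = 150.5·0.73 + 313.2·0.03 + 150.5·0.01 = 120.766 sq m.
Target A₂ = 0.161·903/0.73 = 199.155 sabins (V = 903 m³).
Additional absorption ΔA = 199.155 − 120.766 = 78.4 sabins.

78.4 sabins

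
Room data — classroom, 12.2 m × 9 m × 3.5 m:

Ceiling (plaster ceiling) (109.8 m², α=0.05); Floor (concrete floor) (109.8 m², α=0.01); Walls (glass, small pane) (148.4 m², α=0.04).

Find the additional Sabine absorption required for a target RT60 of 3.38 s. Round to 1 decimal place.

Total absorption A₁ = 109.8*0.05 + 109.8*0.01 + 148.4*0.04
  = 5.490 + 1.098 + 5.936 = 12.524 m² sabins.
For T = 3.38 s, need A₂ = 0.161·V/T = 0.161·384.3/3.38 = 18.305 sabins.
ΔA = A₂ − A₁ = 18.305 − 12.524 = 5.8 sabins.

5.8 sabins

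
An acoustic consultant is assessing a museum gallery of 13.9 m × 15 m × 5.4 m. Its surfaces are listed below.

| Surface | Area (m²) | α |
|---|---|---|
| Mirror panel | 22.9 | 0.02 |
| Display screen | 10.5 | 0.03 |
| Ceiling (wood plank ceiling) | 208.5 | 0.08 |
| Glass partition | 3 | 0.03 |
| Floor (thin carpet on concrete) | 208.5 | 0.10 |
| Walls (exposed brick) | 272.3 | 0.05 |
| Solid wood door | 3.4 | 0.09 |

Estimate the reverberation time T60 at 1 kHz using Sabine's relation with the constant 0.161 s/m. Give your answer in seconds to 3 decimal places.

Total absorption A = 22.9×0.02 + 10.5×0.03 + 208.5×0.08 + 3×0.03 + 208.5×0.10 + 272.3×0.05 + 3.4×0.09
  = 0.458 + 0.315 + 16.680 + 0.090 + 20.850 + 13.615 + 0.306 = 52.314 m² sabins.
Volume V = 13.9 × 15 × 5.4 = 1125.9 m³.
T = 0.161 V/A = 0.161·1125.9/52.314 = 3.465 s.

3.465 s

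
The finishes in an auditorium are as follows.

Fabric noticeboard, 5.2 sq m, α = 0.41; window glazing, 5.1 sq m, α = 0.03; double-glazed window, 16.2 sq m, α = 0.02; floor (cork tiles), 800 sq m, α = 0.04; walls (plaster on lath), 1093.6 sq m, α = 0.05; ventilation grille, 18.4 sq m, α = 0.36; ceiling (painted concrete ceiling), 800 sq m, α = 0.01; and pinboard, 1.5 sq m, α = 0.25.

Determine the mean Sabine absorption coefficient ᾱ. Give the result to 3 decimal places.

0.038

S = Σ Sᵢ = 5.2 + 5.1 + 16.2 + 800 + 1093.6 + 18.4 + 800 + 1.5 = 2740.0 sq m.
Weighted sum Σ Sα = 104.288.
ᾱ = 104.288 / 2740.0 = 0.038.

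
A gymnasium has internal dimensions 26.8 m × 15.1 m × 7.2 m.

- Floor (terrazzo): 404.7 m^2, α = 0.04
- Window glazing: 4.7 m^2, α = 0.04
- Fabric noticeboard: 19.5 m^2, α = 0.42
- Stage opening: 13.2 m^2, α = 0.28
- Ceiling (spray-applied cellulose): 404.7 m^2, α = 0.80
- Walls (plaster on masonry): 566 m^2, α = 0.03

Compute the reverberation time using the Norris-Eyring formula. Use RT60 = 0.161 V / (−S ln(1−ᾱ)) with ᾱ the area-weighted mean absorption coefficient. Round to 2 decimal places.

S = Σ Sᵢ = 1412.8 m^2.
Σ(Sᵢαᵢ) = 404.7×0.04 + 4.7×0.04 + 19.5×0.42 + 13.2×0.28 + 404.7×0.80 + 566×0.03 = 369.002.
Mean coefficient ᾱ = A/S = 0.2612.
−S·ln(1−ᾱ) = −1412.8 × ln(1 − 0.2612) = 427.694.
V = 26.8 × 15.1 × 7.2 = 2913.696 m³.
RT60 = 0.161 × 2913.696 / 427.694 = 1.10 s.

1.10 s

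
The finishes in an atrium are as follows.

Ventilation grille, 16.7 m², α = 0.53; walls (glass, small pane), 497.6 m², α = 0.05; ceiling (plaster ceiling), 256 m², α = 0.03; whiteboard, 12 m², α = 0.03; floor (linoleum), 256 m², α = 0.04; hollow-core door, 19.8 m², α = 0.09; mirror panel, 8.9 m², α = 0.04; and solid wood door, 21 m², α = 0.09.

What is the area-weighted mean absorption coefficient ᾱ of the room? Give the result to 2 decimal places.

Total surface area S = 1088.0 m².
Σ(Sᵢαᵢ) = 16.7·0.53 + 497.6·0.05 + 256·0.03 + 12·0.03 + 256·0.04 + 19.8·0.09 + 8.9·0.04 + 21·0.09 = 56.039.
ᾱ = A/S = 0.05.

0.05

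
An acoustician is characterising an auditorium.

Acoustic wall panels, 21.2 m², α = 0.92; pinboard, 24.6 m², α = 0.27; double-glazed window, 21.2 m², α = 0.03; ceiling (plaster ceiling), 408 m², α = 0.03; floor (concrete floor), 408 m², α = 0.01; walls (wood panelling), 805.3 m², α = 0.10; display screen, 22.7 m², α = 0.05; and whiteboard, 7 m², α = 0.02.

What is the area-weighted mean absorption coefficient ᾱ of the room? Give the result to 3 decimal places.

S = Σ Sᵢ = 21.2 + 24.6 + 21.2 + 408 + 408 + 805.3 + 22.7 + 7 = 1718.0 m².
Weighted sum Σ Sα = 124.907.
ᾱ = 124.907 / 1718.0 = 0.073.

0.073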